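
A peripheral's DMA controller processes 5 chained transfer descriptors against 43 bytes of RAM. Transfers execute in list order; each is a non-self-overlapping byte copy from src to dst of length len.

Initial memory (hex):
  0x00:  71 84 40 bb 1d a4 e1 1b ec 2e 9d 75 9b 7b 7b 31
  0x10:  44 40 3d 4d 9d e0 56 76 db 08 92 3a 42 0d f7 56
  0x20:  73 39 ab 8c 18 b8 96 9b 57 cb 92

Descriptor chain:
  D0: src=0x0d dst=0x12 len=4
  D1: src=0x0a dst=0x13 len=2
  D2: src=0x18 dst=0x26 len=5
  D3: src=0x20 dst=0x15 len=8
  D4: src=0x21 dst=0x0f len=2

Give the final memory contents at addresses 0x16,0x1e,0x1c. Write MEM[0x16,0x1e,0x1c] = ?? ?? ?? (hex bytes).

#0 dst[0x12+4] := {0x7b,0x7b,0x31,0x44}
#1 dst[0x13+2] := {0x9d,0x75}
#2 dst[0x26+5] := {0xdb,0x08,0x92,0x3a,0x42}
#3 dst[0x15+8] := {0x73,0x39,0xab,0x8c,0x18,0xb8,0xdb,0x08}
#4 dst[0x0f+2] := {0x39,0xab}
query mem[0x16]=0x39, mem[0x1e]=0xf7, mem[0x1c]=0x08

MEM[0x16,0x1e,0x1c] = 39 f7 08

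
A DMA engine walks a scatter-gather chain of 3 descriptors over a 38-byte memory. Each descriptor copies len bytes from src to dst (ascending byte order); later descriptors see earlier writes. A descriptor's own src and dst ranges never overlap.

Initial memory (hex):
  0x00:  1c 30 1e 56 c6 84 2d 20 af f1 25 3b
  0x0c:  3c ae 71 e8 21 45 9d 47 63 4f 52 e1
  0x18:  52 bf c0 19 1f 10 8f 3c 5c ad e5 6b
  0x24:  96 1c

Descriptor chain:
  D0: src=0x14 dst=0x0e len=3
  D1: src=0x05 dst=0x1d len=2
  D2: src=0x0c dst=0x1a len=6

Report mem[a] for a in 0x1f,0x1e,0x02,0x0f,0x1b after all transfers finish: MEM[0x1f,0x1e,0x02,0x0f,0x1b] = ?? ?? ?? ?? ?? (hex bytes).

[0] 0x14->0x0e len=3 : 63 4f 52
[1] 0x05->0x1d len=2 : 84 2d
[2] 0x0c->0x1a len=6 : 3c ae 63 4f 52 45
query mem[0x1f]=0x45, mem[0x1e]=0x52, mem[0x02]=0x1e, mem[0x0f]=0x4f, mem[0x1b]=0xae

MEM[0x1f,0x1e,0x02,0x0f,0x1b] = 45 52 1e 4f ae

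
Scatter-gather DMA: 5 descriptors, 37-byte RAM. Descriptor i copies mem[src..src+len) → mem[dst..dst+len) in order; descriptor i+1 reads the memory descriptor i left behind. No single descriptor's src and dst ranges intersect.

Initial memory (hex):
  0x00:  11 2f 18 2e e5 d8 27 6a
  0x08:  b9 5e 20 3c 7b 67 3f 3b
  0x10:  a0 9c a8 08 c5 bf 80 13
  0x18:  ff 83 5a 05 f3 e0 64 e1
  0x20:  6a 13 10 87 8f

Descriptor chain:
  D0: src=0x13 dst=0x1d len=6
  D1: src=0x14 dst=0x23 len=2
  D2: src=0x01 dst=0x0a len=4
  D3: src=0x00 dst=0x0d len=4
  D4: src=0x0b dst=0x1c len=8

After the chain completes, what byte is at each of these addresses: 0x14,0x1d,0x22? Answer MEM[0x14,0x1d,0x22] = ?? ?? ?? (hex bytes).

[0] 0x13->0x1d len=6 : 08 c5 bf 80 13 ff
[1] 0x14->0x23 len=2 : c5 bf
[2] 0x01->0x0a len=4 : 2f 18 2e e5
[3] 0x00->0x0d len=4 : 11 2f 18 2e
[4] 0x0b->0x1c len=8 : 18 2e 11 2f 18 2e 9c a8
query mem[0x14]=0xc5, mem[0x1d]=0x2e, mem[0x22]=0x9c

MEM[0x14,0x1d,0x22] = c5 2e 9c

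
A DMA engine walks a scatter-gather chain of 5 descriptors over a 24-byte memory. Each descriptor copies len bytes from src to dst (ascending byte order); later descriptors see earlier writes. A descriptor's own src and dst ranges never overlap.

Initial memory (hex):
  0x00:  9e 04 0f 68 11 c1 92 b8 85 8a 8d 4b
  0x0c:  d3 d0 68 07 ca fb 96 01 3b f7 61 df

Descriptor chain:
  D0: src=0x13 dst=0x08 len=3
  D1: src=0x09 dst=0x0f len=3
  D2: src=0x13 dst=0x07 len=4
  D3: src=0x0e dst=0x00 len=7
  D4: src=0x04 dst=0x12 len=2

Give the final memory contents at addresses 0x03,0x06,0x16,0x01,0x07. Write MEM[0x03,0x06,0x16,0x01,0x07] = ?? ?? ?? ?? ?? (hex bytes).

MEM[0x03,0x06,0x16,0x01,0x07] = 4b 3b 61 3b 01

D0: mem[0x08..0x0a] <- [01 3b f7]
D1: mem[0x0f..0x11] <- [3b f7 4b]
D2: mem[0x07..0x0a] <- [01 3b f7 61]
D3: mem[0x00..0x06] <- [68 3b f7 4b 96 01 3b]
D4: mem[0x12..0x13] <- [96 01]
query mem[0x03]=0x4b, mem[0x06]=0x3b, mem[0x16]=0x61, mem[0x01]=0x3b, mem[0x07]=0x01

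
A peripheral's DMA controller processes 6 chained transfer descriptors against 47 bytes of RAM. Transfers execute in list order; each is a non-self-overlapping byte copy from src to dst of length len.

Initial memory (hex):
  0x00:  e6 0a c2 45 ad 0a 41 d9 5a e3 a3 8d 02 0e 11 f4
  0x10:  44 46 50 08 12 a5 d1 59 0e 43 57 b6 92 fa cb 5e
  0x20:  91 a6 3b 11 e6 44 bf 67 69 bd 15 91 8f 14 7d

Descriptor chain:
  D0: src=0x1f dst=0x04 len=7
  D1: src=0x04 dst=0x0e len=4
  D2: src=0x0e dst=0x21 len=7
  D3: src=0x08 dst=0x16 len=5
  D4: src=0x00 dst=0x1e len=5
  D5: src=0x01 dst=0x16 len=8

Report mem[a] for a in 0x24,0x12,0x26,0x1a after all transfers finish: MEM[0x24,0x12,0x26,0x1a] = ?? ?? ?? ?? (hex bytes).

MEM[0x24,0x12,0x26,0x1a] = 3b 50 08 91

D0: mem[0x04..0x0a] <- [5e 91 a6 3b 11 e6 44]
D1: mem[0x0e..0x11] <- [5e 91 a6 3b]
D2: mem[0x21..0x27] <- [5e 91 a6 3b 50 08 12]
D3: mem[0x16..0x1a] <- [11 e6 44 8d 02]
D4: mem[0x1e..0x22] <- [e6 0a c2 45 5e]
D5: mem[0x16..0x1d] <- [0a c2 45 5e 91 a6 3b 11]
query mem[0x24]=0x3b, mem[0x12]=0x50, mem[0x26]=0x08, mem[0x1a]=0x91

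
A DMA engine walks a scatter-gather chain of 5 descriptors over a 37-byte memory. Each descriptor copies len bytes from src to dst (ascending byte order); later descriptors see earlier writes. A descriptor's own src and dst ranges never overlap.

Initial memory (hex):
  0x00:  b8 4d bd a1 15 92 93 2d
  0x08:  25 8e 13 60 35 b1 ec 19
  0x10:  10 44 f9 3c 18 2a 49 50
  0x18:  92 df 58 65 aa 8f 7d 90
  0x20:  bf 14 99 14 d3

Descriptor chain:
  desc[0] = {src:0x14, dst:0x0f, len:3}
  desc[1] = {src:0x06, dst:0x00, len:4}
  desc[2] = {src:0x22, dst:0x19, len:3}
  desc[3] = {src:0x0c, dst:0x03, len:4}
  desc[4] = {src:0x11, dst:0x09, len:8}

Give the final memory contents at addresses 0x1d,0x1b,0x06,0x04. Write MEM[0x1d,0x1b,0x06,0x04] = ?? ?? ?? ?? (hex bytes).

MEM[0x1d,0x1b,0x06,0x04] = 8f d3 18 b1

[0] 0x14->0x0f len=3 : 18 2a 49
[1] 0x06->0x00 len=4 : 93 2d 25 8e
[2] 0x22->0x19 len=3 : 99 14 d3
[3] 0x0c->0x03 len=4 : 35 b1 ec 18
[4] 0x11->0x09 len=8 : 49 f9 3c 18 2a 49 50 92
query mem[0x1d]=0x8f, mem[0x1b]=0xd3, mem[0x06]=0x18, mem[0x04]=0xb1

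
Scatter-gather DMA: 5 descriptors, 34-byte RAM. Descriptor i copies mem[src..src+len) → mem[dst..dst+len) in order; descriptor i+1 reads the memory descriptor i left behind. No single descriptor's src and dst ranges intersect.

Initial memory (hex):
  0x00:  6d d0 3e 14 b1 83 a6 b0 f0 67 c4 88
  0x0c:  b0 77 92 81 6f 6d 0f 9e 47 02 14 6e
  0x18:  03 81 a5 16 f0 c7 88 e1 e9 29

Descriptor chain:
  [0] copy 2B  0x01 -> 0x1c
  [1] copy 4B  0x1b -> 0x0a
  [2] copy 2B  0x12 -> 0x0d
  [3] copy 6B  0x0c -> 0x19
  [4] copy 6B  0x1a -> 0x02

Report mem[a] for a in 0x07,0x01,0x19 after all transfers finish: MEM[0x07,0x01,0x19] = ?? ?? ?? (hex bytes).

#0 dst[0x1c+2] := {0xd0,0x3e}
#1 dst[0x0a+4] := {0x16,0xd0,0x3e,0x88}
#2 dst[0x0d+2] := {0x0f,0x9e}
#3 dst[0x19+6] := {0x3e,0x0f,0x9e,0x81,0x6f,0x6d}
#4 dst[0x02+6] := {0x0f,0x9e,0x81,0x6f,0x6d,0xe1}
query mem[0x07]=0xe1, mem[0x01]=0xd0, mem[0x19]=0x3e

MEM[0x07,0x01,0x19] = e1 d0 3e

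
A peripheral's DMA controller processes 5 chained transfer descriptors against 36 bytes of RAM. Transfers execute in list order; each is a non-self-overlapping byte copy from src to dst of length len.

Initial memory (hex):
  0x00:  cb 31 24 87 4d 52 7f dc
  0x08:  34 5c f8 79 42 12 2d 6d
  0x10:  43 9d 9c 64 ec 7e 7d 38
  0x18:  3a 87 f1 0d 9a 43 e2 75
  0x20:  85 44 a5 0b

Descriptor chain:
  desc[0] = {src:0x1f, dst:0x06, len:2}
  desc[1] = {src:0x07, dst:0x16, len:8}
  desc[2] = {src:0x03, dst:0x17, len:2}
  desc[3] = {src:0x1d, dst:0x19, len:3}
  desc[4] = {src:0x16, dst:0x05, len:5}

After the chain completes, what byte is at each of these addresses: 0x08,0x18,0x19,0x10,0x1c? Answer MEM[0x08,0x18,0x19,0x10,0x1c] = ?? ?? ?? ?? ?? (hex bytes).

MEM[0x08,0x18,0x19,0x10,0x1c] = 2d 4d 2d 43 12

D0: mem[0x06..0x07] <- [75 85]
D1: mem[0x16..0x1d] <- [85 34 5c f8 79 42 12 2d]
D2: mem[0x17..0x18] <- [87 4d]
D3: mem[0x19..0x1b] <- [2d e2 75]
D4: mem[0x05..0x09] <- [85 87 4d 2d e2]
query mem[0x08]=0x2d, mem[0x18]=0x4d, mem[0x19]=0x2d, mem[0x10]=0x43, mem[0x1c]=0x12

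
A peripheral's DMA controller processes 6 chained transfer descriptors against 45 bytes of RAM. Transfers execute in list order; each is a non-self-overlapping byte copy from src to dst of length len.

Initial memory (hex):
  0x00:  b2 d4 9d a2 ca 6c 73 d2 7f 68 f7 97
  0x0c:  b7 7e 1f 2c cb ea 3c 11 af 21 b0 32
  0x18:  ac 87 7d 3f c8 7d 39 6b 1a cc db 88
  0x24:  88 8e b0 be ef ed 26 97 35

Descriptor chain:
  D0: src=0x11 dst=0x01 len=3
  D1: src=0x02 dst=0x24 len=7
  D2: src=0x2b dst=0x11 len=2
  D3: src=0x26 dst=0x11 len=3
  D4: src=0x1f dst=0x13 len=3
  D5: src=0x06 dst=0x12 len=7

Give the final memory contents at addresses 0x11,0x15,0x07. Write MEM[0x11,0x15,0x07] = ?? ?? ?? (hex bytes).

[0] 0x11->0x01 len=3 : ea 3c 11
[1] 0x02->0x24 len=7 : 3c 11 ca 6c 73 d2 7f
[2] 0x2b->0x11 len=2 : 97 35
[3] 0x26->0x11 len=3 : ca 6c 73
[4] 0x1f->0x13 len=3 : 6b 1a cc
[5] 0x06->0x12 len=7 : 73 d2 7f 68 f7 97 b7
query mem[0x11]=0xca, mem[0x15]=0x68, mem[0x07]=0xd2

MEM[0x11,0x15,0x07] = ca 68 d2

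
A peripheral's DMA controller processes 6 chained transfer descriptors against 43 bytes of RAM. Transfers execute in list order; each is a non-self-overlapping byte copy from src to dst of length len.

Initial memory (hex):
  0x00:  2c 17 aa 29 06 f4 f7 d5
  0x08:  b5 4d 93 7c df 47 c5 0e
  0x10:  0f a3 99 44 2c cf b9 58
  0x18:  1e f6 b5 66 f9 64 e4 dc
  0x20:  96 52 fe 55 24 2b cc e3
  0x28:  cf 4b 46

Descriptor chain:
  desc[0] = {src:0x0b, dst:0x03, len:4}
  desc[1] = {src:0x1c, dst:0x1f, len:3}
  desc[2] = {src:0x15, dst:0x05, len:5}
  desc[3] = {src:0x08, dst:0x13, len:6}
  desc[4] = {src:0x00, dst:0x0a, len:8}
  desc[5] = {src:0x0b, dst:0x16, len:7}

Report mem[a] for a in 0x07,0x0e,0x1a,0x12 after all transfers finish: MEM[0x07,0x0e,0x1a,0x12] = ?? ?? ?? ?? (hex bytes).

[0] 0x0b->0x03 len=4 : 7c df 47 c5
[1] 0x1c->0x1f len=3 : f9 64 e4
[2] 0x15->0x05 len=5 : cf b9 58 1e f6
[3] 0x08->0x13 len=6 : 1e f6 93 7c df 47
[4] 0x00->0x0a len=8 : 2c 17 aa 7c df cf b9 58
[5] 0x0b->0x16 len=7 : 17 aa 7c df cf b9 58
query mem[0x07]=0x58, mem[0x0e]=0xdf, mem[0x1a]=0xcf, mem[0x12]=0x99

MEM[0x07,0x0e,0x1a,0x12] = 58 df cf 99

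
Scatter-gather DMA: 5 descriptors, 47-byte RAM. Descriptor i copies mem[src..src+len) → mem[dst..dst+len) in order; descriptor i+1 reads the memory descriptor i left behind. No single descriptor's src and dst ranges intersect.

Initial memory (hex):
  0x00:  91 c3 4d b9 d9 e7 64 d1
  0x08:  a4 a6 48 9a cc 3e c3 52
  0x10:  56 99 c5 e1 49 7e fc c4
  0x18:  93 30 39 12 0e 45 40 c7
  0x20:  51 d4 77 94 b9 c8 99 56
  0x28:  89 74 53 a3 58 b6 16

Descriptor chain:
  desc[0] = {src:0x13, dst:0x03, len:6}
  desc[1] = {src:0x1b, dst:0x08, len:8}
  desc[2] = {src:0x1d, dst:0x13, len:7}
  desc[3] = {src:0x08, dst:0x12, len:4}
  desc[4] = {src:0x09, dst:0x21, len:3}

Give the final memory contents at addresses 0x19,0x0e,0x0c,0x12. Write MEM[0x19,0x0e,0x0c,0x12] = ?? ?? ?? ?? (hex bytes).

[0] 0x13->0x03 len=6 : e1 49 7e fc c4 93
[1] 0x1b->0x08 len=8 : 12 0e 45 40 c7 51 d4 77
[2] 0x1d->0x13 len=7 : 45 40 c7 51 d4 77 94
[3] 0x08->0x12 len=4 : 12 0e 45 40
[4] 0x09->0x21 len=3 : 0e 45 40
query mem[0x19]=0x94, mem[0x0e]=0xd4, mem[0x0c]=0xc7, mem[0x12]=0x12

MEM[0x19,0x0e,0x0c,0x12] = 94 d4 c7 12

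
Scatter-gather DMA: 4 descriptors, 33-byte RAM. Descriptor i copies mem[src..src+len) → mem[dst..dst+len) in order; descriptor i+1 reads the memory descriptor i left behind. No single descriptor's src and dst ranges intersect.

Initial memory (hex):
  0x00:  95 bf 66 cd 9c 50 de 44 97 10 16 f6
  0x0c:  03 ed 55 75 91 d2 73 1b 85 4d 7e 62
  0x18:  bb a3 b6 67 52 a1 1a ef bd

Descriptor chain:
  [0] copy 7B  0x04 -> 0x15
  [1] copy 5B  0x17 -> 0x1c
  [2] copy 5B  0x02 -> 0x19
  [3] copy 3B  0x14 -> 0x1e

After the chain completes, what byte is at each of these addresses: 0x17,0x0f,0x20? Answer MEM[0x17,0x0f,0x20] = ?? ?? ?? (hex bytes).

MEM[0x17,0x0f,0x20] = de 75 50

#0 dst[0x15+7] := {0x9c,0x50,0xde,0x44,0x97,0x10,0x16}
#1 dst[0x1c+5] := {0xde,0x44,0x97,0x10,0x16}
#2 dst[0x19+5] := {0x66,0xcd,0x9c,0x50,0xde}
#3 dst[0x1e+3] := {0x85,0x9c,0x50}
query mem[0x17]=0xde, mem[0x0f]=0x75, mem[0x20]=0x50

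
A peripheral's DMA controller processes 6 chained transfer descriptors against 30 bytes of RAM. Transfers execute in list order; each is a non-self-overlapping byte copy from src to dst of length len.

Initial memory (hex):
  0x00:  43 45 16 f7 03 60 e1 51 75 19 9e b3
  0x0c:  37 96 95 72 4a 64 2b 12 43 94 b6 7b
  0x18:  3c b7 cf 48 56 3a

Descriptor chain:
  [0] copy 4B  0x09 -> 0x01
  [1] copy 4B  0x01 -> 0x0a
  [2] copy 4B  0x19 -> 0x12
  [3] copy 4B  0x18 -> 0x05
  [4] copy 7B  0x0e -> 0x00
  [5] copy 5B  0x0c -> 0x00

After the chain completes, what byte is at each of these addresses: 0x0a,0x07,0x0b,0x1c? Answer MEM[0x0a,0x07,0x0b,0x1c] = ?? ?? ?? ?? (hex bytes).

D0: mem[0x01..0x04] <- [19 9e b3 37]
D1: mem[0x0a..0x0d] <- [19 9e b3 37]
D2: mem[0x12..0x15] <- [b7 cf 48 56]
D3: mem[0x05..0x08] <- [3c b7 cf 48]
D4: mem[0x00..0x06] <- [95 72 4a 64 b7 cf 48]
D5: mem[0x00..0x04] <- [b3 37 95 72 4a]
query mem[0x0a]=0x19, mem[0x07]=0xcf, mem[0x0b]=0x9e, mem[0x1c]=0x56

MEM[0x0a,0x07,0x0b,0x1c] = 19 cf 9e 56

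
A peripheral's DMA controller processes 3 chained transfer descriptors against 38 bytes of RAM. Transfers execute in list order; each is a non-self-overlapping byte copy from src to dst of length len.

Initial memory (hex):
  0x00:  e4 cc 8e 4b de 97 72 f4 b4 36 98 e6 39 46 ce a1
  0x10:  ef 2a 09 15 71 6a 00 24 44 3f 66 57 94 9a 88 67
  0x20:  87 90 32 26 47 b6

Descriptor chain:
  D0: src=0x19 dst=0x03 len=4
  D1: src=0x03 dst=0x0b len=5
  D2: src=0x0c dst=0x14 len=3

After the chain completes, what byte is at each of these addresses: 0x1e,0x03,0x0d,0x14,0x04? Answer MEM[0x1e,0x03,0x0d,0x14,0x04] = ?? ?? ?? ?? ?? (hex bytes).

MEM[0x1e,0x03,0x0d,0x14,0x04] = 88 3f 57 66 66

[0] 0x19->0x03 len=4 : 3f 66 57 94
[1] 0x03->0x0b len=5 : 3f 66 57 94 f4
[2] 0x0c->0x14 len=3 : 66 57 94
query mem[0x1e]=0x88, mem[0x03]=0x3f, mem[0x0d]=0x57, mem[0x14]=0x66, mem[0x04]=0x66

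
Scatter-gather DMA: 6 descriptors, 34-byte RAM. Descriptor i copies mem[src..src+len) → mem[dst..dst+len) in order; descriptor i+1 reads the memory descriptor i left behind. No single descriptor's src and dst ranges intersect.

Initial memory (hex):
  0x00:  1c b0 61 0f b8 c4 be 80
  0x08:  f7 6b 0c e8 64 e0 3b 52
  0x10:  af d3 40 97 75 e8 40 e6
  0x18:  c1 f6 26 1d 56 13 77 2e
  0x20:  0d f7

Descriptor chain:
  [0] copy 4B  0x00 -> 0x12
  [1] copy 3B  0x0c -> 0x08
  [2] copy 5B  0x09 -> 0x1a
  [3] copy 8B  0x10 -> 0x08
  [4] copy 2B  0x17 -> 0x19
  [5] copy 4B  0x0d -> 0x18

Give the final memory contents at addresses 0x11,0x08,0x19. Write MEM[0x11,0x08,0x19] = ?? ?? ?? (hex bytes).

MEM[0x11,0x08,0x19] = d3 af 40

D0: mem[0x12..0x15] <- [1c b0 61 0f]
D1: mem[0x08..0x0a] <- [64 e0 3b]
D2: mem[0x1a..0x1e] <- [e0 3b e8 64 e0]
D3: mem[0x08..0x0f] <- [af d3 1c b0 61 0f 40 e6]
D4: mem[0x19..0x1a] <- [e6 c1]
D5: mem[0x18..0x1b] <- [0f 40 e6 af]
query mem[0x11]=0xd3, mem[0x08]=0xaf, mem[0x19]=0x40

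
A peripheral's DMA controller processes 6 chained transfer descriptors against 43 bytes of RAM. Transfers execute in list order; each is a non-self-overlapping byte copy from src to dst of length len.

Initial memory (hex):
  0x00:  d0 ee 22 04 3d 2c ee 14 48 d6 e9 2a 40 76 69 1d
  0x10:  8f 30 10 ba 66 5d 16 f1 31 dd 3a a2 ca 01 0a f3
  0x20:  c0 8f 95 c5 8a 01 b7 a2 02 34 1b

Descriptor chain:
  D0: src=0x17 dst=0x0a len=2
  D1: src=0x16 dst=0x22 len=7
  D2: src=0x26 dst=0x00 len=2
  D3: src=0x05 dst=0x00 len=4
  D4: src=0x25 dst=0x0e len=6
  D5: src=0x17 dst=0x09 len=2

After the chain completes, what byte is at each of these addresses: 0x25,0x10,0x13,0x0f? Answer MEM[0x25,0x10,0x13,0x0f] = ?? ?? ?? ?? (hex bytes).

MEM[0x25,0x10,0x13,0x0f] = dd a2 1b 3a

D0: mem[0x0a..0x0b] <- [f1 31]
D1: mem[0x22..0x28] <- [16 f1 31 dd 3a a2 ca]
D2: mem[0x00..0x01] <- [3a a2]
D3: mem[0x00..0x03] <- [2c ee 14 48]
D4: mem[0x0e..0x13] <- [dd 3a a2 ca 34 1b]
D5: mem[0x09..0x0a] <- [f1 31]
query mem[0x25]=0xdd, mem[0x10]=0xa2, mem[0x13]=0x1b, mem[0x0f]=0x3a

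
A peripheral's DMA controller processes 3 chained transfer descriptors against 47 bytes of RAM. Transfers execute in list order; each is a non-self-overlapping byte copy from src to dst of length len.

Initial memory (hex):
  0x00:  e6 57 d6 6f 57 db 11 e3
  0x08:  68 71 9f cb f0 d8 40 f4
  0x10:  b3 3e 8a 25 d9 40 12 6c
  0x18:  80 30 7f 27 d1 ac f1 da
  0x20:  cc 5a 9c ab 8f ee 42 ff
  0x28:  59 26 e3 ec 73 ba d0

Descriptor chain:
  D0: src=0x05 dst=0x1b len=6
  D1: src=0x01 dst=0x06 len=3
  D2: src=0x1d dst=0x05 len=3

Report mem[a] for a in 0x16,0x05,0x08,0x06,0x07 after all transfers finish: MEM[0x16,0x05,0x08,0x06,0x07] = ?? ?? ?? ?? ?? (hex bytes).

MEM[0x16,0x05,0x08,0x06,0x07] = 12 e3 6f 68 71

#0 dst[0x1b+6] := {0xdb,0x11,0xe3,0x68,0x71,0x9f}
#1 dst[0x06+3] := {0x57,0xd6,0x6f}
#2 dst[0x05+3] := {0xe3,0x68,0x71}
query mem[0x16]=0x12, mem[0x05]=0xe3, mem[0x08]=0x6f, mem[0x06]=0x68, mem[0x07]=0x71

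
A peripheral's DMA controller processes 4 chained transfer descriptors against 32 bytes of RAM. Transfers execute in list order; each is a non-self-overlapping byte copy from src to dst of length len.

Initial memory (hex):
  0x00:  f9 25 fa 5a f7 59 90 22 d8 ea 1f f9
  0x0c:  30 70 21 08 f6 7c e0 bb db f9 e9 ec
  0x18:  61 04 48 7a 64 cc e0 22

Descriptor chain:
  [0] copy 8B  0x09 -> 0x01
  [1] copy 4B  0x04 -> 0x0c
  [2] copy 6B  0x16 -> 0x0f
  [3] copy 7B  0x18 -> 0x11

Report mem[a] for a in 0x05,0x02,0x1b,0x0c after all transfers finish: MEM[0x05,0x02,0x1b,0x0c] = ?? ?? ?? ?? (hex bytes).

  after D0: wrote 8B at 0x01 = ea1ff930702108f6
  after D1: wrote 4B at 0x0c = 30702108
  after D2: wrote 6B at 0x0f = e9ec6104487a
  after D3: wrote 7B at 0x11 = 6104487a64cce0
query mem[0x05]=0x70, mem[0x02]=0x1f, mem[0x1b]=0x7a, mem[0x0c]=0x30

MEM[0x05,0x02,0x1b,0x0c] = 70 1f 7a 30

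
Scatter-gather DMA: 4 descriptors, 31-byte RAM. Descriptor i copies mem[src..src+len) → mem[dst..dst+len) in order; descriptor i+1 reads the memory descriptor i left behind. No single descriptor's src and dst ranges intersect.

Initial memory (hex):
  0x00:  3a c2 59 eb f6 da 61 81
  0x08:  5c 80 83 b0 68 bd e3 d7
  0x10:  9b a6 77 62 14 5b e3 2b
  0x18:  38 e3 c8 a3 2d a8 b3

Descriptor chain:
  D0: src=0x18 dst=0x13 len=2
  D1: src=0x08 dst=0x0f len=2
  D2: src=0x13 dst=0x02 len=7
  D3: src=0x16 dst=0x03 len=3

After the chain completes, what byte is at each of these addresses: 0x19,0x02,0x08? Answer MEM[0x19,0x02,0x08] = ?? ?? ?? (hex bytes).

[0] 0x18->0x13 len=2 : 38 e3
[1] 0x08->0x0f len=2 : 5c 80
[2] 0x13->0x02 len=7 : 38 e3 5b e3 2b 38 e3
[3] 0x16->0x03 len=3 : e3 2b 38
query mem[0x19]=0xe3, mem[0x02]=0x38, mem[0x08]=0xe3

MEM[0x19,0x02,0x08] = e3 38 e3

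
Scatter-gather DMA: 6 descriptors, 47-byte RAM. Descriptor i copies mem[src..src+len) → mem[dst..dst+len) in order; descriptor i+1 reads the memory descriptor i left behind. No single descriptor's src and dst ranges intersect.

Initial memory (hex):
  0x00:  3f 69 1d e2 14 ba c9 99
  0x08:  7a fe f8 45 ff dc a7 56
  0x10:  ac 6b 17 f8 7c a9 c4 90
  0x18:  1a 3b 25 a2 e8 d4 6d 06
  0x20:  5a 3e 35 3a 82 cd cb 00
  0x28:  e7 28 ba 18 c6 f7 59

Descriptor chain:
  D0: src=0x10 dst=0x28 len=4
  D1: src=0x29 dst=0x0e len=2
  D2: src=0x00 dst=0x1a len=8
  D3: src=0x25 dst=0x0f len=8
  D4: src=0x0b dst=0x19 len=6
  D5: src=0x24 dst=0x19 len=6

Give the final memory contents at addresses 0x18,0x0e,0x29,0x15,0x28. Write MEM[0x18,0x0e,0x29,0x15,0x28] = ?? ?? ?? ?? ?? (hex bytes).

MEM[0x18,0x0e,0x29,0x15,0x28] = 1a 6b 6b f8 ac

[0] 0x10->0x28 len=4 : ac 6b 17 f8
[1] 0x29->0x0e len=2 : 6b 17
[2] 0x00->0x1a len=8 : 3f 69 1d e2 14 ba c9 99
[3] 0x25->0x0f len=8 : cd cb 00 ac 6b 17 f8 c6
[4] 0x0b->0x19 len=6 : 45 ff dc 6b cd cb
[5] 0x24->0x19 len=6 : 82 cd cb 00 ac 6b
query mem[0x18]=0x1a, mem[0x0e]=0x6b, mem[0x29]=0x6b, mem[0x15]=0xf8, mem[0x28]=0xac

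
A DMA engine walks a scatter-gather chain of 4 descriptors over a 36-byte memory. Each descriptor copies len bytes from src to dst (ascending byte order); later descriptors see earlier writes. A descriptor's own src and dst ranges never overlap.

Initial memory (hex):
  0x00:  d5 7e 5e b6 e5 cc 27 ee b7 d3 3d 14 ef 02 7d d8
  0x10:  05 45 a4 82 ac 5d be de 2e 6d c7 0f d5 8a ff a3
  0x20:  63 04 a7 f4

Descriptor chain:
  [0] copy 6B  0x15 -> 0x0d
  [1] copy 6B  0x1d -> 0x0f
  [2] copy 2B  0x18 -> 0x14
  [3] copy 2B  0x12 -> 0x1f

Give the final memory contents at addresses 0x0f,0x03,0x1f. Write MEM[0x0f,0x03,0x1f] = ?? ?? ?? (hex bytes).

  after D0: wrote 6B at 0x0d = 5dbede2e6dc7
  after D1: wrote 6B at 0x0f = 8affa36304a7
  after D2: wrote 2B at 0x14 = 2e6d
  after D3: wrote 2B at 0x1f = 6304
query mem[0x0f]=0x8a, mem[0x03]=0xb6, mem[0x1f]=0x63

MEM[0x0f,0x03,0x1f] = 8a b6 63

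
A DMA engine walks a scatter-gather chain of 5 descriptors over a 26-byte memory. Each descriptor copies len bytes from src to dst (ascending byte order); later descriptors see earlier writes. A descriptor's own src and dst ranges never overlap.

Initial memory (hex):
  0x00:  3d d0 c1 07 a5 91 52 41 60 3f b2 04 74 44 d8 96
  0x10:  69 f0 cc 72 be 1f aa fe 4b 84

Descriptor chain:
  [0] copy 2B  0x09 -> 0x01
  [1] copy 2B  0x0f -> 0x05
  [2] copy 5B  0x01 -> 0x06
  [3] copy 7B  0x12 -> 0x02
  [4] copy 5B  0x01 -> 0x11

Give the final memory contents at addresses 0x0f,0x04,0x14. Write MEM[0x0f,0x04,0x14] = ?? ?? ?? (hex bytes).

[0] 0x09->0x01 len=2 : 3f b2
[1] 0x0f->0x05 len=2 : 96 69
[2] 0x01->0x06 len=5 : 3f b2 07 a5 96
[3] 0x12->0x02 len=7 : cc 72 be 1f aa fe 4b
[4] 0x01->0x11 len=5 : 3f cc 72 be 1f
query mem[0x0f]=0x96, mem[0x04]=0xbe, mem[0x14]=0xbe

MEM[0x0f,0x04,0x14] = 96 be be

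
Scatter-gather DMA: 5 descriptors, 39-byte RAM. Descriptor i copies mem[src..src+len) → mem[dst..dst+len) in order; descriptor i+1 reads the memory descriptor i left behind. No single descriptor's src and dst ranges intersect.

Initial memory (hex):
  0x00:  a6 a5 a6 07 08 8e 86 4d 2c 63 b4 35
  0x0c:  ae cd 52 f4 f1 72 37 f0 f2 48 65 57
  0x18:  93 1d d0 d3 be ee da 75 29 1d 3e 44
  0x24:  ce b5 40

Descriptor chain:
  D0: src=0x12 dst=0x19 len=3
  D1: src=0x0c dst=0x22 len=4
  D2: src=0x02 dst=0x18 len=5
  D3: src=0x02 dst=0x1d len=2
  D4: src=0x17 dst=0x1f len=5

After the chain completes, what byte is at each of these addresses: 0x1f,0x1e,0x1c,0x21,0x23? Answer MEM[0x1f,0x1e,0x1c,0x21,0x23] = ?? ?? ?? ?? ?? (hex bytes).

D0: mem[0x19..0x1b] <- [37 f0 f2]
D1: mem[0x22..0x25] <- [ae cd 52 f4]
D2: mem[0x18..0x1c] <- [a6 07 08 8e 86]
D3: mem[0x1d..0x1e] <- [a6 07]
D4: mem[0x1f..0x23] <- [57 a6 07 08 8e]
query mem[0x1f]=0x57, mem[0x1e]=0x07, mem[0x1c]=0x86, mem[0x21]=0x07, mem[0x23]=0x8e

MEM[0x1f,0x1e,0x1c,0x21,0x23] = 57 07 86 07 8e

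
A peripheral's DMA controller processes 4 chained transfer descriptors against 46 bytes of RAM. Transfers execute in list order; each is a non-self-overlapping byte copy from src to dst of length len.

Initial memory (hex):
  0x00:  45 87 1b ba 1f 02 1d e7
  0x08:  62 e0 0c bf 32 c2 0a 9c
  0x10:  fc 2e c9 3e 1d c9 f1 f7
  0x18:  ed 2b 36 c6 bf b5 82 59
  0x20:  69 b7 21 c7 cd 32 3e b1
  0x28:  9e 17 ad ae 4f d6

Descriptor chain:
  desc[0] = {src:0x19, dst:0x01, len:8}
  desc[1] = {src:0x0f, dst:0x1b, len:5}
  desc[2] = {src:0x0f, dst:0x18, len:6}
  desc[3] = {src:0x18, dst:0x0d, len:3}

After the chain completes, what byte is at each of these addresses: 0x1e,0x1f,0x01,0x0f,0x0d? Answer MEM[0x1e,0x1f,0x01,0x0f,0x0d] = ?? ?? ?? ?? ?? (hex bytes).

MEM[0x1e,0x1f,0x01,0x0f,0x0d] = c9 3e 2b 2e 9c

D0: mem[0x01..0x08] <- [2b 36 c6 bf b5 82 59 69]
D1: mem[0x1b..0x1f] <- [9c fc 2e c9 3e]
D2: mem[0x18..0x1d] <- [9c fc 2e c9 3e 1d]
D3: mem[0x0d..0x0f] <- [9c fc 2e]
query mem[0x1e]=0xc9, mem[0x1f]=0x3e, mem[0x01]=0x2b, mem[0x0f]=0x2e, mem[0x0d]=0x9c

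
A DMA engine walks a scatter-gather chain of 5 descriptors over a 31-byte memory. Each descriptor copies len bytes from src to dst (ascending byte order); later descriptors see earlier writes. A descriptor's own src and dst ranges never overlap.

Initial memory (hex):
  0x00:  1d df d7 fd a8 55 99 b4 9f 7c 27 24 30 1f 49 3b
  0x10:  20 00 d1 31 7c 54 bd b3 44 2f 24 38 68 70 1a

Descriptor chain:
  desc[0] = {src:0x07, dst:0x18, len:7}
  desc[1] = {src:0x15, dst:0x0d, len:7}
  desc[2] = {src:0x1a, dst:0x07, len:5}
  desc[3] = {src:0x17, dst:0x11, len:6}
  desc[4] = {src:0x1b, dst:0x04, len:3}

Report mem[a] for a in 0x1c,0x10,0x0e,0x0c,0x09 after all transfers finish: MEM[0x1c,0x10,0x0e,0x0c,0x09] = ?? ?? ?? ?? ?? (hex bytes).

  after D0: wrote 7B at 0x18 = b49f7c2724301f
  after D1: wrote 7B at 0x0d = 54bdb3b49f7c27
  after D2: wrote 5B at 0x07 = 7c2724301f
  after D3: wrote 6B at 0x11 = b3b49f7c2724
  after D4: wrote 3B at 0x04 = 272430
query mem[0x1c]=0x24, mem[0x10]=0xb4, mem[0x0e]=0xbd, mem[0x0c]=0x30, mem[0x09]=0x24

MEM[0x1c,0x10,0x0e,0x0c,0x09] = 24 b4 bd 30 24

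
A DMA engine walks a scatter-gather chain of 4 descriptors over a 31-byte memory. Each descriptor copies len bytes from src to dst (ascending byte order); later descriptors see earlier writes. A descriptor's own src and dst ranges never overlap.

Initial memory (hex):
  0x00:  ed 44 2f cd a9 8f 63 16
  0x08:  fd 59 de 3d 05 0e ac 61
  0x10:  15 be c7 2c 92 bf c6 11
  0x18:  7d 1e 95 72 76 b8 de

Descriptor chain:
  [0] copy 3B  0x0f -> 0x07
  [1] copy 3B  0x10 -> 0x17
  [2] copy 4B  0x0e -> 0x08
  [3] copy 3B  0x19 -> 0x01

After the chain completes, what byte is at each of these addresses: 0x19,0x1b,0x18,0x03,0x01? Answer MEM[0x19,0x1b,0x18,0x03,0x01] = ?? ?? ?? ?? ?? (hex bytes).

[0] 0x0f->0x07 len=3 : 61 15 be
[1] 0x10->0x17 len=3 : 15 be c7
[2] 0x0e->0x08 len=4 : ac 61 15 be
[3] 0x19->0x01 len=3 : c7 95 72
query mem[0x19]=0xc7, mem[0x1b]=0x72, mem[0x18]=0xbe, mem[0x03]=0x72, mem[0x01]=0xc7

MEM[0x19,0x1b,0x18,0x03,0x01] = c7 72 be 72 c7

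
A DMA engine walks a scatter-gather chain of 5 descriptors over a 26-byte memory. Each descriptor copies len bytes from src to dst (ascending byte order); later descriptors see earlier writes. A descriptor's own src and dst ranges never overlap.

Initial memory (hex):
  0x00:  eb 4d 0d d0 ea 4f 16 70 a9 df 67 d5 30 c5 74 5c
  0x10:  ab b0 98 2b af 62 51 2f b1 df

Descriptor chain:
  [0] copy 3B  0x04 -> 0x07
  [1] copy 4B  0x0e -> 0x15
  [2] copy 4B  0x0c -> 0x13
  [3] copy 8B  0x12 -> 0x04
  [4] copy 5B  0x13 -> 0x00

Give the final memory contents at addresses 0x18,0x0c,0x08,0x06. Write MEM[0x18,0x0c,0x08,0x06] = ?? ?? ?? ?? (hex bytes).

[0] 0x04->0x07 len=3 : ea 4f 16
[1] 0x0e->0x15 len=4 : 74 5c ab b0
[2] 0x0c->0x13 len=4 : 30 c5 74 5c
[3] 0x12->0x04 len=8 : 98 30 c5 74 5c ab b0 df
[4] 0x13->0x00 len=5 : 30 c5 74 5c ab
query mem[0x18]=0xb0, mem[0x0c]=0x30, mem[0x08]=0x5c, mem[0x06]=0xc5

MEM[0x18,0x0c,0x08,0x06] = b0 30 5c c5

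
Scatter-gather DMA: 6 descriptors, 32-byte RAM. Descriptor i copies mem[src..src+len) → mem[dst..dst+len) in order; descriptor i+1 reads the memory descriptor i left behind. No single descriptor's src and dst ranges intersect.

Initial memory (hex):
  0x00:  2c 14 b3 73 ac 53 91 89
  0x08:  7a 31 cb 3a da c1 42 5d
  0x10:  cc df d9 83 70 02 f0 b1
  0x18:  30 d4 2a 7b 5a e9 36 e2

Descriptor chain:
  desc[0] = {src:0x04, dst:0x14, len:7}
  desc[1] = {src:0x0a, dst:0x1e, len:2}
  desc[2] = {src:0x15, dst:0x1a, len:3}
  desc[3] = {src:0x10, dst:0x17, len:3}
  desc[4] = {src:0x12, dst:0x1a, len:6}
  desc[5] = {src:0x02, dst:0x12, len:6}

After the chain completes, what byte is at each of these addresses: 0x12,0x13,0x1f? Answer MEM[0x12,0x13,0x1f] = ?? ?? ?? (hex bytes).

MEM[0x12,0x13,0x1f] = b3 73 cc

  after D0: wrote 7B at 0x14 = ac5391897a31cb
  after D1: wrote 2B at 0x1e = cb3a
  after D2: wrote 3B at 0x1a = 539189
  after D3: wrote 3B at 0x17 = ccdfd9
  after D4: wrote 6B at 0x1a = d983ac5391cc
  after D5: wrote 6B at 0x12 = b373ac539189
query mem[0x12]=0xb3, mem[0x13]=0x73, mem[0x1f]=0xcc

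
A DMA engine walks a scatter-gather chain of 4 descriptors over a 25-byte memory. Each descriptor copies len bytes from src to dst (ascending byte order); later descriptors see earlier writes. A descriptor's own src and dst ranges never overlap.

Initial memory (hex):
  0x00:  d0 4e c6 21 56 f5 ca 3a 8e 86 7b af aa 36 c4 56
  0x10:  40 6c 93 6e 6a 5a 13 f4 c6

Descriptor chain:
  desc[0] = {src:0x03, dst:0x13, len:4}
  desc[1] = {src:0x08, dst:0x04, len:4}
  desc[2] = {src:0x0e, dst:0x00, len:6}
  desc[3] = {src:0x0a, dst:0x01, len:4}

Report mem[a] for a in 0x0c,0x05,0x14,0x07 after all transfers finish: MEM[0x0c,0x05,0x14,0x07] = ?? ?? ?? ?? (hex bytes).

  after D0: wrote 4B at 0x13 = 2156f5ca
  after D1: wrote 4B at 0x04 = 8e867baf
  after D2: wrote 6B at 0x00 = c456406c9321
  after D3: wrote 4B at 0x01 = 7bafaa36
query mem[0x0c]=0xaa, mem[0x05]=0x21, mem[0x14]=0x56, mem[0x07]=0xaf

MEM[0x0c,0x05,0x14,0x07] = aa 21 56 af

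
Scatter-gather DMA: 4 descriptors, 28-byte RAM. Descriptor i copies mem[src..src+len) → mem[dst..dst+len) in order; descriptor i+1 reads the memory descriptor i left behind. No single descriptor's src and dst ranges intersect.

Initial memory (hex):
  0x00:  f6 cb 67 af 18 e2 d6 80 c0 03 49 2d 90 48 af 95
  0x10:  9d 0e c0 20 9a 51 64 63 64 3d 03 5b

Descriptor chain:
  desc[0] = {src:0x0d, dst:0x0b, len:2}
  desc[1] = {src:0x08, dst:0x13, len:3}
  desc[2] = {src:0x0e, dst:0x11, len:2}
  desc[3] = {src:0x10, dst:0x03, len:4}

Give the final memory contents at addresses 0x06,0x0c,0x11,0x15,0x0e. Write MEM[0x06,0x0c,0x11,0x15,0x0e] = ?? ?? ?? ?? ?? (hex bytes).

MEM[0x06,0x0c,0x11,0x15,0x0e] = c0 af af 49 af

  after D0: wrote 2B at 0x0b = 48af
  after D1: wrote 3B at 0x13 = c00349
  after D2: wrote 2B at 0x11 = af95
  after D3: wrote 4B at 0x03 = 9daf95c0
query mem[0x06]=0xc0, mem[0x0c]=0xaf, mem[0x11]=0xaf, mem[0x15]=0x49, mem[0x0e]=0xaf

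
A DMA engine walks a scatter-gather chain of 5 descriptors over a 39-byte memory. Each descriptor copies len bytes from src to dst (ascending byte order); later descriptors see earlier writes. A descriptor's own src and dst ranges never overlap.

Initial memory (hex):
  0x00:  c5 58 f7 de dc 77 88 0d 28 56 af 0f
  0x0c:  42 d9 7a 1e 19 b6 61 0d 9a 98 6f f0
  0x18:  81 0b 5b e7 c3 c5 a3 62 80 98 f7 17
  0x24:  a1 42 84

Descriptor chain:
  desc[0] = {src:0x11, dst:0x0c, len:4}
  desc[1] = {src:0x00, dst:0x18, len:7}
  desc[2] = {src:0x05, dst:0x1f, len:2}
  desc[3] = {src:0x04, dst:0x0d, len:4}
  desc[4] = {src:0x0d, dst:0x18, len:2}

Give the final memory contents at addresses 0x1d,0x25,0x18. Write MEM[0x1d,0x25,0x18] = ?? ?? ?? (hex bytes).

MEM[0x1d,0x25,0x18] = 77 42 dc

D0: mem[0x0c..0x0f] <- [b6 61 0d 9a]
D1: mem[0x18..0x1e] <- [c5 58 f7 de dc 77 88]
D2: mem[0x1f..0x20] <- [77 88]
D3: mem[0x0d..0x10] <- [dc 77 88 0d]
D4: mem[0x18..0x19] <- [dc 77]
query mem[0x1d]=0x77, mem[0x25]=0x42, mem[0x18]=0xdc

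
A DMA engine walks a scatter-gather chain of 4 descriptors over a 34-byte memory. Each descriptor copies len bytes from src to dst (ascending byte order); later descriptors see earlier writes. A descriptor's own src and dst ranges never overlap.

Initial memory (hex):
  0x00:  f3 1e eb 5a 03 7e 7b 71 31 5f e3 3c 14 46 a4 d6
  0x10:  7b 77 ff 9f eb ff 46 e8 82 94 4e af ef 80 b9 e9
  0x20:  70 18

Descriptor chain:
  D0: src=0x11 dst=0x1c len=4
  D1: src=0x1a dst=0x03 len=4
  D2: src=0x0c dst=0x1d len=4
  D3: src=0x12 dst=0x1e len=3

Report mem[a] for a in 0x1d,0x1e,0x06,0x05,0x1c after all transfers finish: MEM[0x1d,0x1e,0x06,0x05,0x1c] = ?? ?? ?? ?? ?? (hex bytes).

MEM[0x1d,0x1e,0x06,0x05,0x1c] = 14 ff ff 77 77

  after D0: wrote 4B at 0x1c = 77ff9feb
  after D1: wrote 4B at 0x03 = 4eaf77ff
  after D2: wrote 4B at 0x1d = 1446a4d6
  after D3: wrote 3B at 0x1e = ff9feb
query mem[0x1d]=0x14, mem[0x1e]=0xff, mem[0x06]=0xff, mem[0x05]=0x77, mem[0x1c]=0x77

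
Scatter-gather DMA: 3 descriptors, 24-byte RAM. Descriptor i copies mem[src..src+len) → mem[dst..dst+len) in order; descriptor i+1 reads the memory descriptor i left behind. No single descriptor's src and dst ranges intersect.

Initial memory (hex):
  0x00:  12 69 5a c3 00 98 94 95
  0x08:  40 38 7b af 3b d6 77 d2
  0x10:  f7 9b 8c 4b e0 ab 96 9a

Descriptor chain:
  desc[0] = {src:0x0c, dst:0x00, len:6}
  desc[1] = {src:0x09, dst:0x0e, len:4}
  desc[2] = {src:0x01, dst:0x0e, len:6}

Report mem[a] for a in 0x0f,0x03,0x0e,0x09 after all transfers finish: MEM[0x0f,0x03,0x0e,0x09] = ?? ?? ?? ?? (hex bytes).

MEM[0x0f,0x03,0x0e,0x09] = 77 d2 d6 38

  after D0: wrote 6B at 0x00 = 3bd677d2f79b
  after D1: wrote 4B at 0x0e = 387baf3b
  after D2: wrote 6B at 0x0e = d677d2f79b94
query mem[0x0f]=0x77, mem[0x03]=0xd2, mem[0x0e]=0xd6, mem[0x09]=0x38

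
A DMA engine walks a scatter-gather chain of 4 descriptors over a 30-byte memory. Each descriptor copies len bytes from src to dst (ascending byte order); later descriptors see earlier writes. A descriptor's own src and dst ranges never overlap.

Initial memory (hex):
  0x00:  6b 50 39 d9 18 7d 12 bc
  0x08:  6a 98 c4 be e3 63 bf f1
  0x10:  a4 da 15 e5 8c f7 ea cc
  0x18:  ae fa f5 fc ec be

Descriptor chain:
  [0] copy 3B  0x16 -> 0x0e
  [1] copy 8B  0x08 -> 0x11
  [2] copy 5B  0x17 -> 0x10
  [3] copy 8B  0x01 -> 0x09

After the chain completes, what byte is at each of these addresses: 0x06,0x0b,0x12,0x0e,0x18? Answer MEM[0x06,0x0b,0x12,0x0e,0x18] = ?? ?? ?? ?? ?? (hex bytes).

MEM[0x06,0x0b,0x12,0x0e,0x18] = 12 d9 fa 12 cc

D0: mem[0x0e..0x10] <- [ea cc ae]
D1: mem[0x11..0x18] <- [6a 98 c4 be e3 63 ea cc]
D2: mem[0x10..0x14] <- [ea cc fa f5 fc]
D3: mem[0x09..0x10] <- [50 39 d9 18 7d 12 bc 6a]
query mem[0x06]=0x12, mem[0x0b]=0xd9, mem[0x12]=0xfa, mem[0x0e]=0x12, mem[0x18]=0xcc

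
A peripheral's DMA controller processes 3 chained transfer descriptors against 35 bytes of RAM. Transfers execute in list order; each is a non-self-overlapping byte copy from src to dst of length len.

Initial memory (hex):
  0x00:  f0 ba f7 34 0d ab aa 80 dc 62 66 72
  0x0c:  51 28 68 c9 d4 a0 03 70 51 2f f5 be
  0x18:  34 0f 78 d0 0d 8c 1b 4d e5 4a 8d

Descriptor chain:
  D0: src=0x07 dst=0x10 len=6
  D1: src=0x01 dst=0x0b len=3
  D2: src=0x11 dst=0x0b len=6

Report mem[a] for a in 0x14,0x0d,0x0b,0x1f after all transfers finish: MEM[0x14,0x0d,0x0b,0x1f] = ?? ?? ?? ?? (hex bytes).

  after D0: wrote 6B at 0x10 = 80dc62667251
  after D1: wrote 3B at 0x0b = baf734
  after D2: wrote 6B at 0x0b = dc62667251f5
query mem[0x14]=0x72, mem[0x0d]=0x66, mem[0x0b]=0xdc, mem[0x1f]=0x4d

MEM[0x14,0x0d,0x0b,0x1f] = 72 66 dc 4d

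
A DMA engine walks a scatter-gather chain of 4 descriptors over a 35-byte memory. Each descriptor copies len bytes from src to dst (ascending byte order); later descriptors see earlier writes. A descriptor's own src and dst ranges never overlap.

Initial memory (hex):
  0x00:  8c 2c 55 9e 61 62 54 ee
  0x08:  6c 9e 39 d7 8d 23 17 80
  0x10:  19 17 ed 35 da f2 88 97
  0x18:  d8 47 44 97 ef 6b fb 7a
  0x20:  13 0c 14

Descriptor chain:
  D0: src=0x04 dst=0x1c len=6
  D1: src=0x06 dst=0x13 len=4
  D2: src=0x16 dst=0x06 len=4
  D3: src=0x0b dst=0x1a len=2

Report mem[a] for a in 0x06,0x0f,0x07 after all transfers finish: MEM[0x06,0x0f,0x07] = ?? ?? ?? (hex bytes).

MEM[0x06,0x0f,0x07] = 9e 80 97

#0 dst[0x1c+6] := {0x61,0x62,0x54,0xee,0x6c,0x9e}
#1 dst[0x13+4] := {0x54,0xee,0x6c,0x9e}
#2 dst[0x06+4] := {0x9e,0x97,0xd8,0x47}
#3 dst[0x1a+2] := {0xd7,0x8d}
query mem[0x06]=0x9e, mem[0x0f]=0x80, mem[0x07]=0x97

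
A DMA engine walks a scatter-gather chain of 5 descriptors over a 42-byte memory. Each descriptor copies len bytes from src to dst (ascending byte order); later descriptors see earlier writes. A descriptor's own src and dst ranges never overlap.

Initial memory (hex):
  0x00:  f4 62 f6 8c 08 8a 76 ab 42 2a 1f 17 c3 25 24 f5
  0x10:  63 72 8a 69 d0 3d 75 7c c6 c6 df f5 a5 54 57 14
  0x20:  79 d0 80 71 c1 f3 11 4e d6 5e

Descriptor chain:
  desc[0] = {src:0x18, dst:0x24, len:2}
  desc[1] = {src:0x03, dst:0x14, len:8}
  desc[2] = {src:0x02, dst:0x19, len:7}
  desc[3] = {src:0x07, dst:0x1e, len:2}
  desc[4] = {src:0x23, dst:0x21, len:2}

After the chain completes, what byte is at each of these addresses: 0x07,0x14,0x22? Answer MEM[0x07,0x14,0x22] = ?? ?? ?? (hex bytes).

MEM[0x07,0x14,0x22] = ab 8c c6

#0 dst[0x24+2] := {0xc6,0xc6}
#1 dst[0x14+8] := {0x8c,0x08,0x8a,0x76,0xab,0x42,0x2a,0x1f}
#2 dst[0x19+7] := {0xf6,0x8c,0x08,0x8a,0x76,0xab,0x42}
#3 dst[0x1e+2] := {0xab,0x42}
#4 dst[0x21+2] := {0x71,0xc6}
query mem[0x07]=0xab, mem[0x14]=0x8c, mem[0x22]=0xc6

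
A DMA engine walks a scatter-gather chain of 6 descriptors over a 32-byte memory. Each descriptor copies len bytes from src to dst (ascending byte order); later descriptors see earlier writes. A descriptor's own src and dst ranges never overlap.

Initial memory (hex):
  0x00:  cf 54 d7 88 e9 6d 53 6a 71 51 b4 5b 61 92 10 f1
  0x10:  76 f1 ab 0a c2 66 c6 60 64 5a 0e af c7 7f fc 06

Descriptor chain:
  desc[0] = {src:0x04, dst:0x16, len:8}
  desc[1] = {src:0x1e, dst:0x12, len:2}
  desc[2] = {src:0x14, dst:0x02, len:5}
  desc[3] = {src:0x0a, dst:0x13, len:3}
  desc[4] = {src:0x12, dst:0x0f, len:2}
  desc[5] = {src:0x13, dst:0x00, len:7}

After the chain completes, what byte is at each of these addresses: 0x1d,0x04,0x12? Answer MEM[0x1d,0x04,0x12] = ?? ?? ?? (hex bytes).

MEM[0x1d,0x04,0x12] = 5b 6d fc

[0] 0x04->0x16 len=8 : e9 6d 53 6a 71 51 b4 5b
[1] 0x1e->0x12 len=2 : fc 06
[2] 0x14->0x02 len=5 : c2 66 e9 6d 53
[3] 0x0a->0x13 len=3 : b4 5b 61
[4] 0x12->0x0f len=2 : fc b4
[5] 0x13->0x00 len=7 : b4 5b 61 e9 6d 53 6a
query mem[0x1d]=0x5b, mem[0x04]=0x6d, mem[0x12]=0xfc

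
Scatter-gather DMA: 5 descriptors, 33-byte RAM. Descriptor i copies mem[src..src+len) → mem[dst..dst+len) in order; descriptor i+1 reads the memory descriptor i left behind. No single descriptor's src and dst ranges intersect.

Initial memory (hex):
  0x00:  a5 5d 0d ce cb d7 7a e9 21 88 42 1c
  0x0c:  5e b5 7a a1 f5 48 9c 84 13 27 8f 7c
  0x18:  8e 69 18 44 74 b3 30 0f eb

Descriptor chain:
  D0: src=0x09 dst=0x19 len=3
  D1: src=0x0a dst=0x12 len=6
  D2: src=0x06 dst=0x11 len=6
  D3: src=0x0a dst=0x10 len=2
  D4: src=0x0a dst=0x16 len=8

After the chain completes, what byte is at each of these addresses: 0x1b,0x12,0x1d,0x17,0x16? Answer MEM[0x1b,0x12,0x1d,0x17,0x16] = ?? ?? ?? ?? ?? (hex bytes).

[0] 0x09->0x19 len=3 : 88 42 1c
[1] 0x0a->0x12 len=6 : 42 1c 5e b5 7a a1
[2] 0x06->0x11 len=6 : 7a e9 21 88 42 1c
[3] 0x0a->0x10 len=2 : 42 1c
[4] 0x0a->0x16 len=8 : 42 1c 5e b5 7a a1 42 1c
query mem[0x1b]=0xa1, mem[0x12]=0xe9, mem[0x1d]=0x1c, mem[0x17]=0x1c, mem[0x16]=0x42

MEM[0x1b,0x12,0x1d,0x17,0x16] = a1 e9 1c 1c 42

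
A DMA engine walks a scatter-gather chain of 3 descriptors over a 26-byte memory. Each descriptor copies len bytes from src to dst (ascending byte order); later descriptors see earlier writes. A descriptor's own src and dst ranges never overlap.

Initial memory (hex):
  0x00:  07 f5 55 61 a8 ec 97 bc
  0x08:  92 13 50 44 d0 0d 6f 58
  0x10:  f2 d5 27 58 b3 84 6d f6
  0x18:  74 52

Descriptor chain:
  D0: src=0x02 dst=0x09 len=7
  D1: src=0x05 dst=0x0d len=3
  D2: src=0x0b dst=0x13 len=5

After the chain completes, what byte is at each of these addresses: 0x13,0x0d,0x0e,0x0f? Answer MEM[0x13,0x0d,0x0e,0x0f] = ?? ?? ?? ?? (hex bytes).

MEM[0x13,0x0d,0x0e,0x0f] = a8 ec 97 bc

  after D0: wrote 7B at 0x09 = 5561a8ec97bc92
  after D1: wrote 3B at 0x0d = ec97bc
  after D2: wrote 5B at 0x13 = a8ecec97bc
query mem[0x13]=0xa8, mem[0x0d]=0xec, mem[0x0e]=0x97, mem[0x0f]=0xbc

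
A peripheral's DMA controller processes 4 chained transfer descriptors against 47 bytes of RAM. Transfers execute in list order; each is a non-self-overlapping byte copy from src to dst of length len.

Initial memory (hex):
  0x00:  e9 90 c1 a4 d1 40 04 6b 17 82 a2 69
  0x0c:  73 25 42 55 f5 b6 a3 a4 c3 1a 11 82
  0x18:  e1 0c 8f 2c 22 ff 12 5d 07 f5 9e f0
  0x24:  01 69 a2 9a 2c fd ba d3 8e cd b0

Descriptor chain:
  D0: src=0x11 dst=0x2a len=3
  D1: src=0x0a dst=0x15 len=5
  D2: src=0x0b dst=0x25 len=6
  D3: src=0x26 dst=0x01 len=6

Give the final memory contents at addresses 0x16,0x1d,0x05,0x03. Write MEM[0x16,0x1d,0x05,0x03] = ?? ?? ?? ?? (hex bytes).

[0] 0x11->0x2a len=3 : b6 a3 a4
[1] 0x0a->0x15 len=5 : a2 69 73 25 42
[2] 0x0b->0x25 len=6 : 69 73 25 42 55 f5
[3] 0x26->0x01 len=6 : 73 25 42 55 f5 a3
query mem[0x16]=0x69, mem[0x1d]=0xff, mem[0x05]=0xf5, mem[0x03]=0x42

MEM[0x16,0x1d,0x05,0x03] = 69 ff f5 42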